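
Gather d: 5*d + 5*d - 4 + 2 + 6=10*d + 4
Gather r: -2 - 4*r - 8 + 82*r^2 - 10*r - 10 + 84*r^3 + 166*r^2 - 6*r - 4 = 84*r^3 + 248*r^2 - 20*r - 24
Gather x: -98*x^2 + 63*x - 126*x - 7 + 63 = -98*x^2 - 63*x + 56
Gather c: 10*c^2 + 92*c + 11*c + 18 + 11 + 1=10*c^2 + 103*c + 30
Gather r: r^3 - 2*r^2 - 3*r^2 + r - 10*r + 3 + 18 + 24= r^3 - 5*r^2 - 9*r + 45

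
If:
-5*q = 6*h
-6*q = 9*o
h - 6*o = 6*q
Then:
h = 0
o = 0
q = 0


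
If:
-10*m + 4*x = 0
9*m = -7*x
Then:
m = 0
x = 0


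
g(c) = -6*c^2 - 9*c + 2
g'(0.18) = -11.16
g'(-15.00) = 171.00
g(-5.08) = -107.12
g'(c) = -12*c - 9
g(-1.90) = -2.56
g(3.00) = -79.00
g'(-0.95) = 2.40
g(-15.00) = -1213.00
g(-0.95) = 5.14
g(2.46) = -56.45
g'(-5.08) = 51.96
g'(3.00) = -45.00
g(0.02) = 1.82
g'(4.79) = -66.48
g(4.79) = -178.77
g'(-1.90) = 13.80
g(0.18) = 0.19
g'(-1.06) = 3.72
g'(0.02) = -9.24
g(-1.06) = 4.80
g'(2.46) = -38.52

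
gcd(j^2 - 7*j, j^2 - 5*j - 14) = j - 7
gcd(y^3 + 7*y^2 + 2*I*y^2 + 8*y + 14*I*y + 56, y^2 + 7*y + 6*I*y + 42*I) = y + 7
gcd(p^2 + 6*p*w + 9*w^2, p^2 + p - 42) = 1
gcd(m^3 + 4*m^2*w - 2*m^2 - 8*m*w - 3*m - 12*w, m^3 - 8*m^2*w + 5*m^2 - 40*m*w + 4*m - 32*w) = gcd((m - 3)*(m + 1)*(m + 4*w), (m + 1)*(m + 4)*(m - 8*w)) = m + 1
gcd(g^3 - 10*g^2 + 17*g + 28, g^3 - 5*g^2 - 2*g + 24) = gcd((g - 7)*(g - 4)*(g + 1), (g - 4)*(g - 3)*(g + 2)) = g - 4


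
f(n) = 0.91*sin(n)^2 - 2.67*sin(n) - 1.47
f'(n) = 1.82*sin(n)*cos(n) - 2.67*cos(n)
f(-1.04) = 1.51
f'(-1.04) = -2.15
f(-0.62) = 0.39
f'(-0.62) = -3.03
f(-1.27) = 1.91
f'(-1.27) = -1.31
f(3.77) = 0.41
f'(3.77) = 3.03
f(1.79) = -3.21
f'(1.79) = 0.19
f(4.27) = 1.69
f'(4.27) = 1.85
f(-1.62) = 2.10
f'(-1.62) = 0.22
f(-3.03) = -1.16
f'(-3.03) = 2.85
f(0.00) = -1.47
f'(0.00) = -2.67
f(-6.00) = -2.14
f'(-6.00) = -2.08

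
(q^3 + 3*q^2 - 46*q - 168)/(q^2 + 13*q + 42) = (q^2 - 3*q - 28)/(q + 7)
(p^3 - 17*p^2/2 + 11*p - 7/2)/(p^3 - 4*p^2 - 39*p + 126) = (2*p^2 - 3*p + 1)/(2*(p^2 + 3*p - 18))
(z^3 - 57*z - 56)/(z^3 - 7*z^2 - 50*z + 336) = (z + 1)/(z - 6)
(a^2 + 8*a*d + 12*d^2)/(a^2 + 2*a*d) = (a + 6*d)/a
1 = 1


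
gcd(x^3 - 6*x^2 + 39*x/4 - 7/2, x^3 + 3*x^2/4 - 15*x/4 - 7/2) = x - 2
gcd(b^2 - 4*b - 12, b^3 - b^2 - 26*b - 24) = b - 6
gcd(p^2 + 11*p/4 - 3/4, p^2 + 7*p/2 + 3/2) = p + 3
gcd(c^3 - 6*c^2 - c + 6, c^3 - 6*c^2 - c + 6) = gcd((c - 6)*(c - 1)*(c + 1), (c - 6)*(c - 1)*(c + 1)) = c^3 - 6*c^2 - c + 6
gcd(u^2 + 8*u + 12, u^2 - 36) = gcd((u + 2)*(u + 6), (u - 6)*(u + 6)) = u + 6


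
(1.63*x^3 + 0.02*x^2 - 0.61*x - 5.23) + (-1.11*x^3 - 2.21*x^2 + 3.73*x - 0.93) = 0.52*x^3 - 2.19*x^2 + 3.12*x - 6.16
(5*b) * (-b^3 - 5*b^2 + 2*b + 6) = -5*b^4 - 25*b^3 + 10*b^2 + 30*b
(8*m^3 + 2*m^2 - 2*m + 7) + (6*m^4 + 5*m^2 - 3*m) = 6*m^4 + 8*m^3 + 7*m^2 - 5*m + 7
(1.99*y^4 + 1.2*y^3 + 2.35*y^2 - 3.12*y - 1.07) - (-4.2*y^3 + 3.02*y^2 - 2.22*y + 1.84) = 1.99*y^4 + 5.4*y^3 - 0.67*y^2 - 0.9*y - 2.91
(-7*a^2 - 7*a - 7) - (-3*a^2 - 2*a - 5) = -4*a^2 - 5*a - 2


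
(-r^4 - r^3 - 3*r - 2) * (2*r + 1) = -2*r^5 - 3*r^4 - r^3 - 6*r^2 - 7*r - 2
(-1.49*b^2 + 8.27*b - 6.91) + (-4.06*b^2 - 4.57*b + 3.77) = -5.55*b^2 + 3.7*b - 3.14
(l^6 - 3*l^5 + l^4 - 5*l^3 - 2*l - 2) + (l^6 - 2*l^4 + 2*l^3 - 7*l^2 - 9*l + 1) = 2*l^6 - 3*l^5 - l^4 - 3*l^3 - 7*l^2 - 11*l - 1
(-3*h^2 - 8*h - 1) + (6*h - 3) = -3*h^2 - 2*h - 4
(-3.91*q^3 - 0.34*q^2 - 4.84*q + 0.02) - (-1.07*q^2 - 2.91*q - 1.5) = -3.91*q^3 + 0.73*q^2 - 1.93*q + 1.52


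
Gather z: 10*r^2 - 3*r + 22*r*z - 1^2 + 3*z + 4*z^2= 10*r^2 - 3*r + 4*z^2 + z*(22*r + 3) - 1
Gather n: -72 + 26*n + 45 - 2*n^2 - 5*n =-2*n^2 + 21*n - 27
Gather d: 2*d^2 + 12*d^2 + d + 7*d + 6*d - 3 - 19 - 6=14*d^2 + 14*d - 28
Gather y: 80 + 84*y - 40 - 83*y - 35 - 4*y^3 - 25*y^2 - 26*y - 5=-4*y^3 - 25*y^2 - 25*y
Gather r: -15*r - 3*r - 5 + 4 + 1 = -18*r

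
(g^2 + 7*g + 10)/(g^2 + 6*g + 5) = (g + 2)/(g + 1)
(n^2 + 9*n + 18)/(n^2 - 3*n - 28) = (n^2 + 9*n + 18)/(n^2 - 3*n - 28)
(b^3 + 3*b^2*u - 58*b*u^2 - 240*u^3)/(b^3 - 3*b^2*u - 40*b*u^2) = (b + 6*u)/b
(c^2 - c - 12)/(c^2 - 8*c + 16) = (c + 3)/(c - 4)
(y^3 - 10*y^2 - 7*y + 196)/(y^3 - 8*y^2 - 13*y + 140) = (y - 7)/(y - 5)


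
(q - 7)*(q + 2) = q^2 - 5*q - 14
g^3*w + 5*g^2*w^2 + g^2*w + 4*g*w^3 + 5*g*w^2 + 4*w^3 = (g + w)*(g + 4*w)*(g*w + w)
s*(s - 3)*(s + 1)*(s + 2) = s^4 - 7*s^2 - 6*s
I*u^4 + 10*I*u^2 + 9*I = (u - 3*I)*(u + I)*(u + 3*I)*(I*u + 1)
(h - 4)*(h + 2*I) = h^2 - 4*h + 2*I*h - 8*I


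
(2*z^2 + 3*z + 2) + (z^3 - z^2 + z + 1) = z^3 + z^2 + 4*z + 3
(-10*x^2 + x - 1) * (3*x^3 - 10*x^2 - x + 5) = -30*x^5 + 103*x^4 - 3*x^3 - 41*x^2 + 6*x - 5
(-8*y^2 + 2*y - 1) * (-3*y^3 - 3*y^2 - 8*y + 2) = 24*y^5 + 18*y^4 + 61*y^3 - 29*y^2 + 12*y - 2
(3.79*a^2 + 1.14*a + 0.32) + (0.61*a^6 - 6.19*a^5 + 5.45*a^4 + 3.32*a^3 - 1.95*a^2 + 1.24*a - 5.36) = 0.61*a^6 - 6.19*a^5 + 5.45*a^4 + 3.32*a^3 + 1.84*a^2 + 2.38*a - 5.04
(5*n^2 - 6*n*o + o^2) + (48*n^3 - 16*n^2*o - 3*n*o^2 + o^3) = 48*n^3 - 16*n^2*o + 5*n^2 - 3*n*o^2 - 6*n*o + o^3 + o^2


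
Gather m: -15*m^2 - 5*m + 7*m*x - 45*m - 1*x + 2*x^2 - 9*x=-15*m^2 + m*(7*x - 50) + 2*x^2 - 10*x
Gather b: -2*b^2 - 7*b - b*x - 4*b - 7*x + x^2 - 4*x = -2*b^2 + b*(-x - 11) + x^2 - 11*x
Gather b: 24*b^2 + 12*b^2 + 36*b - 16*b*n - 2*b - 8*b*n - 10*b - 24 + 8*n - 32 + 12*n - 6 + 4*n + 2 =36*b^2 + b*(24 - 24*n) + 24*n - 60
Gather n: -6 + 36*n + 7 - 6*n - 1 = 30*n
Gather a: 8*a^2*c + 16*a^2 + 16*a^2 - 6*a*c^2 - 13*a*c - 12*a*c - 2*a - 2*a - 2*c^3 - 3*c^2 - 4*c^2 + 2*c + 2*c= a^2*(8*c + 32) + a*(-6*c^2 - 25*c - 4) - 2*c^3 - 7*c^2 + 4*c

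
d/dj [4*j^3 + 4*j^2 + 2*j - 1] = 12*j^2 + 8*j + 2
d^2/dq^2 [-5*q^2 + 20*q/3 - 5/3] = -10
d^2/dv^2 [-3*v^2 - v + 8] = -6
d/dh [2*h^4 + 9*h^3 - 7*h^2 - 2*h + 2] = 8*h^3 + 27*h^2 - 14*h - 2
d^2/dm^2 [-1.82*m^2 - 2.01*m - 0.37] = -3.64000000000000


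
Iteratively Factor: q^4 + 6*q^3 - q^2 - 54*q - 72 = (q + 3)*(q^3 + 3*q^2 - 10*q - 24) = (q + 3)*(q + 4)*(q^2 - q - 6) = (q - 3)*(q + 3)*(q + 4)*(q + 2)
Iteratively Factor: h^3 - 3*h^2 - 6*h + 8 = (h - 4)*(h^2 + h - 2) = (h - 4)*(h - 1)*(h + 2)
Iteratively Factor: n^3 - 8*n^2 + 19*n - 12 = (n - 1)*(n^2 - 7*n + 12) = (n - 3)*(n - 1)*(n - 4)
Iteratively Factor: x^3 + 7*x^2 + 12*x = (x)*(x^2 + 7*x + 12) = x*(x + 4)*(x + 3)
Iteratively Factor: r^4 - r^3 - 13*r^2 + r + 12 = (r - 4)*(r^3 + 3*r^2 - r - 3) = (r - 4)*(r + 3)*(r^2 - 1) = (r - 4)*(r + 1)*(r + 3)*(r - 1)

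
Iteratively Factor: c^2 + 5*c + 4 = (c + 1)*(c + 4)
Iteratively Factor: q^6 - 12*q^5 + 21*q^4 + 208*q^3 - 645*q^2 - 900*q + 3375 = (q - 5)*(q^5 - 7*q^4 - 14*q^3 + 138*q^2 + 45*q - 675) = (q - 5)^2*(q^4 - 2*q^3 - 24*q^2 + 18*q + 135) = (q - 5)^3*(q^3 + 3*q^2 - 9*q - 27) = (q - 5)^3*(q + 3)*(q^2 - 9) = (q - 5)^3*(q - 3)*(q + 3)*(q + 3)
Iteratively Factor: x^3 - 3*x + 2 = (x + 2)*(x^2 - 2*x + 1) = (x - 1)*(x + 2)*(x - 1)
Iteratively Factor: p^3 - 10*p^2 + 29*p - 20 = (p - 1)*(p^2 - 9*p + 20) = (p - 5)*(p - 1)*(p - 4)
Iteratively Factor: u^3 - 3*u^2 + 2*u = (u - 1)*(u^2 - 2*u) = u*(u - 1)*(u - 2)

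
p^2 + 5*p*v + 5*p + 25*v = (p + 5)*(p + 5*v)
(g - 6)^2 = g^2 - 12*g + 36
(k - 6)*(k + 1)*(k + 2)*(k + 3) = k^4 - 25*k^2 - 60*k - 36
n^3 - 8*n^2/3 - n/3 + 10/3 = (n - 2)*(n - 5/3)*(n + 1)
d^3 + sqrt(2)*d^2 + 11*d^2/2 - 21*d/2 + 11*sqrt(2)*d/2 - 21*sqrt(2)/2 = (d - 3/2)*(d + 7)*(d + sqrt(2))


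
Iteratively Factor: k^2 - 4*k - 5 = (k + 1)*(k - 5)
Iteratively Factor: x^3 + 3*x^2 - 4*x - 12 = (x + 2)*(x^2 + x - 6) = (x + 2)*(x + 3)*(x - 2)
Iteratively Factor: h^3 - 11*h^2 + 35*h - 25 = (h - 5)*(h^2 - 6*h + 5) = (h - 5)*(h - 1)*(h - 5)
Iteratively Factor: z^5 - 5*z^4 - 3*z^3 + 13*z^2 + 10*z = (z - 5)*(z^4 - 3*z^2 - 2*z) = (z - 5)*(z + 1)*(z^3 - z^2 - 2*z) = (z - 5)*(z + 1)^2*(z^2 - 2*z) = z*(z - 5)*(z + 1)^2*(z - 2)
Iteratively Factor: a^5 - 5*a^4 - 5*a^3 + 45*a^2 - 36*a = (a - 1)*(a^4 - 4*a^3 - 9*a^2 + 36*a) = (a - 1)*(a + 3)*(a^3 - 7*a^2 + 12*a) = (a - 4)*(a - 1)*(a + 3)*(a^2 - 3*a) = a*(a - 4)*(a - 1)*(a + 3)*(a - 3)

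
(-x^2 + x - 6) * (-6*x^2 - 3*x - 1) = 6*x^4 - 3*x^3 + 34*x^2 + 17*x + 6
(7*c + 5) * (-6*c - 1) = -42*c^2 - 37*c - 5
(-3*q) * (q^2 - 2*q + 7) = -3*q^3 + 6*q^2 - 21*q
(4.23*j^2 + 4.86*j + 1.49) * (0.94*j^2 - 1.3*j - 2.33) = 3.9762*j^4 - 0.9306*j^3 - 14.7733*j^2 - 13.2608*j - 3.4717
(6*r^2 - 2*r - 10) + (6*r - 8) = 6*r^2 + 4*r - 18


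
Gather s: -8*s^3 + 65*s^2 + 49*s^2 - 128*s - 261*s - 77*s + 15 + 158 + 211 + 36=-8*s^3 + 114*s^2 - 466*s + 420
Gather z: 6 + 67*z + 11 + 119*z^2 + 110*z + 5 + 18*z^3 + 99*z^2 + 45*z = 18*z^3 + 218*z^2 + 222*z + 22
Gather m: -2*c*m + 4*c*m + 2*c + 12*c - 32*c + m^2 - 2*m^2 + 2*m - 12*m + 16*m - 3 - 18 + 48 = -18*c - m^2 + m*(2*c + 6) + 27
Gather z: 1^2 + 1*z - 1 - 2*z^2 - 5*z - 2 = -2*z^2 - 4*z - 2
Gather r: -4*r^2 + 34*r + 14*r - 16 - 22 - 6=-4*r^2 + 48*r - 44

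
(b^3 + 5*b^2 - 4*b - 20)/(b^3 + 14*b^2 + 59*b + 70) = (b - 2)/(b + 7)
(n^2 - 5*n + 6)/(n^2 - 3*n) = (n - 2)/n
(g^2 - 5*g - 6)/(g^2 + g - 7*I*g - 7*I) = (g - 6)/(g - 7*I)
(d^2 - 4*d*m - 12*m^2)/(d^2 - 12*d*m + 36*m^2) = (d + 2*m)/(d - 6*m)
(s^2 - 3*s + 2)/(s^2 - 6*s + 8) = (s - 1)/(s - 4)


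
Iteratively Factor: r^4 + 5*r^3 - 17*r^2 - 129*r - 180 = (r + 3)*(r^3 + 2*r^2 - 23*r - 60) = (r + 3)*(r + 4)*(r^2 - 2*r - 15) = (r - 5)*(r + 3)*(r + 4)*(r + 3)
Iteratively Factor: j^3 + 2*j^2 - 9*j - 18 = (j + 2)*(j^2 - 9) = (j - 3)*(j + 2)*(j + 3)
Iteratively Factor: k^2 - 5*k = (k - 5)*(k)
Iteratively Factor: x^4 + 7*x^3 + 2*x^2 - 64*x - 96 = (x + 2)*(x^3 + 5*x^2 - 8*x - 48) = (x + 2)*(x + 4)*(x^2 + x - 12) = (x - 3)*(x + 2)*(x + 4)*(x + 4)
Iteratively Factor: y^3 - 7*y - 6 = (y + 2)*(y^2 - 2*y - 3) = (y + 1)*(y + 2)*(y - 3)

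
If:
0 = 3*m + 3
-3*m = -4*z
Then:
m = -1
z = -3/4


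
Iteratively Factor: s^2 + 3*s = (s + 3)*(s)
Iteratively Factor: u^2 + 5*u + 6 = (u + 2)*(u + 3)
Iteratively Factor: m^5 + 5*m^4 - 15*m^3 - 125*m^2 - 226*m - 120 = (m + 2)*(m^4 + 3*m^3 - 21*m^2 - 83*m - 60) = (m + 2)*(m + 4)*(m^3 - m^2 - 17*m - 15) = (m + 2)*(m + 3)*(m + 4)*(m^2 - 4*m - 5) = (m - 5)*(m + 2)*(m + 3)*(m + 4)*(m + 1)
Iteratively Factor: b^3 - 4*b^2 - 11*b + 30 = (b + 3)*(b^2 - 7*b + 10) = (b - 5)*(b + 3)*(b - 2)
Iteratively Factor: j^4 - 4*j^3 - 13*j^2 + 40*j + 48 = (j - 4)*(j^3 - 13*j - 12) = (j - 4)*(j + 1)*(j^2 - j - 12) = (j - 4)^2*(j + 1)*(j + 3)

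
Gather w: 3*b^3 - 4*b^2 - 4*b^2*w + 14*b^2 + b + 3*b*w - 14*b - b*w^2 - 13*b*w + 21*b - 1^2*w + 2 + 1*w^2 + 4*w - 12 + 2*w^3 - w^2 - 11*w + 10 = 3*b^3 + 10*b^2 - b*w^2 + 8*b + 2*w^3 + w*(-4*b^2 - 10*b - 8)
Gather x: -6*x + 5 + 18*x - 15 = 12*x - 10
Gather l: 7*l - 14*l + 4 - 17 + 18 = 5 - 7*l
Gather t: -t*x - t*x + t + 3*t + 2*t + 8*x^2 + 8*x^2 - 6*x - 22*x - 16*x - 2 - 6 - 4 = t*(6 - 2*x) + 16*x^2 - 44*x - 12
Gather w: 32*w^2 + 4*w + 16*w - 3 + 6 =32*w^2 + 20*w + 3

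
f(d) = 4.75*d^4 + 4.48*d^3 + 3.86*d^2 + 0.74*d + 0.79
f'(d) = 19.0*d^3 + 13.44*d^2 + 7.72*d + 0.74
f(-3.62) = 651.87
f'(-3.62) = -752.40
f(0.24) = 1.27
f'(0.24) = 3.63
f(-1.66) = 25.77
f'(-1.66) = -61.95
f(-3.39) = 495.43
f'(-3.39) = -611.18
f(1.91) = 110.72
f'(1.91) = 196.91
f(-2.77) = 212.79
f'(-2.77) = -321.35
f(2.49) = 278.32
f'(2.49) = 396.62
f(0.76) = 7.13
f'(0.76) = 22.71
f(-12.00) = 91302.31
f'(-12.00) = -30988.54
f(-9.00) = 28205.62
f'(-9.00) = -12831.10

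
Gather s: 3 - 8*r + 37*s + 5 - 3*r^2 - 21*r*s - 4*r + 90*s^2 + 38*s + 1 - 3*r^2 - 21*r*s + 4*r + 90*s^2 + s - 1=-6*r^2 - 8*r + 180*s^2 + s*(76 - 42*r) + 8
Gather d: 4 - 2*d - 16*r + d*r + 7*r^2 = d*(r - 2) + 7*r^2 - 16*r + 4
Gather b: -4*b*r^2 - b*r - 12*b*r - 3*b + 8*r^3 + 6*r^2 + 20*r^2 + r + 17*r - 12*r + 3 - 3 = b*(-4*r^2 - 13*r - 3) + 8*r^3 + 26*r^2 + 6*r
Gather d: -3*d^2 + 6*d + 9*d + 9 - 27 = -3*d^2 + 15*d - 18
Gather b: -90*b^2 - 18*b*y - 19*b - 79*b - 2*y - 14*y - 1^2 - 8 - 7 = -90*b^2 + b*(-18*y - 98) - 16*y - 16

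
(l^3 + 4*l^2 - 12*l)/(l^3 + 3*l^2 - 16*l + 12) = l/(l - 1)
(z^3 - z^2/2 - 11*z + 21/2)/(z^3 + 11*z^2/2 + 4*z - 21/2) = (z - 3)/(z + 3)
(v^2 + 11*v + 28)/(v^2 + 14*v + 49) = (v + 4)/(v + 7)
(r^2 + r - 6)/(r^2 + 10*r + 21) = (r - 2)/(r + 7)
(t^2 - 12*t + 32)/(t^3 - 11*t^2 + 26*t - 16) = (t - 4)/(t^2 - 3*t + 2)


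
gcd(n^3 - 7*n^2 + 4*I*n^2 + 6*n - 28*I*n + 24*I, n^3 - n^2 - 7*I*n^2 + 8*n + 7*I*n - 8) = n - 1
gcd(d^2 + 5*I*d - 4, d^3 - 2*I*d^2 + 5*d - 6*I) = 1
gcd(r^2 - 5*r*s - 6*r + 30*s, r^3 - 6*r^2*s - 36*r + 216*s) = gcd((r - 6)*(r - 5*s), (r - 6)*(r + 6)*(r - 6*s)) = r - 6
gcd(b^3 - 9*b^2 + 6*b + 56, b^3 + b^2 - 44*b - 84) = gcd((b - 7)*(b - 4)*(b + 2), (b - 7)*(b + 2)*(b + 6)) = b^2 - 5*b - 14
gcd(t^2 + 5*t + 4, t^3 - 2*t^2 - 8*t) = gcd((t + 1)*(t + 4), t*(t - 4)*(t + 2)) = 1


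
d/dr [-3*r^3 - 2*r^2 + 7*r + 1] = -9*r^2 - 4*r + 7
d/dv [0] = 0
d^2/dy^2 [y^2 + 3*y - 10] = 2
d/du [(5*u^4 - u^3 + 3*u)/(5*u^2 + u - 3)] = (50*u^5 + 10*u^4 - 62*u^3 - 6*u^2 - 9)/(25*u^4 + 10*u^3 - 29*u^2 - 6*u + 9)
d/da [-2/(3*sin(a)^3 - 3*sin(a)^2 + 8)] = 6*(3*sin(a) - 2)*sin(a)*cos(a)/(3*sin(a)^3 - 3*sin(a)^2 + 8)^2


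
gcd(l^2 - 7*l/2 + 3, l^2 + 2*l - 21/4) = l - 3/2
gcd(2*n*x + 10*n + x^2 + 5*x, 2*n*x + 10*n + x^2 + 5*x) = 2*n*x + 10*n + x^2 + 5*x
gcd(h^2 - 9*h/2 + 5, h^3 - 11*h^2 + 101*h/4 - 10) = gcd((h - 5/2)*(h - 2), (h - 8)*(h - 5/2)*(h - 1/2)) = h - 5/2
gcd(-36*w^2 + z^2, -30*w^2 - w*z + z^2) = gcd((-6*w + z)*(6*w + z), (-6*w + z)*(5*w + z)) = -6*w + z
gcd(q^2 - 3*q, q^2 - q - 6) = q - 3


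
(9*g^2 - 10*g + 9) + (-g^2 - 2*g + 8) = 8*g^2 - 12*g + 17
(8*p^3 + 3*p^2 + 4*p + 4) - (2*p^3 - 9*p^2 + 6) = 6*p^3 + 12*p^2 + 4*p - 2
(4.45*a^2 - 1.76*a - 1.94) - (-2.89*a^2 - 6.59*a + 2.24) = 7.34*a^2 + 4.83*a - 4.18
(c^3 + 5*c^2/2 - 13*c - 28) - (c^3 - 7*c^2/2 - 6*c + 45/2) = 6*c^2 - 7*c - 101/2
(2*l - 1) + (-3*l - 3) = -l - 4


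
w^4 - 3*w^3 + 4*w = w*(w - 2)^2*(w + 1)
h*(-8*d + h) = -8*d*h + h^2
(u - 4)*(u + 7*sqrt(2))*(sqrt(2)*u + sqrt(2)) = sqrt(2)*u^3 - 3*sqrt(2)*u^2 + 14*u^2 - 42*u - 4*sqrt(2)*u - 56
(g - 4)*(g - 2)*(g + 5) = g^3 - g^2 - 22*g + 40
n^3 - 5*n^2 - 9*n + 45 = (n - 5)*(n - 3)*(n + 3)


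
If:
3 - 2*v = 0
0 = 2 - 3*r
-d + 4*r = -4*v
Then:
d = 26/3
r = 2/3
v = 3/2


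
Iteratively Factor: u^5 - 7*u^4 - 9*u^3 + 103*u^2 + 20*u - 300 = (u - 5)*(u^4 - 2*u^3 - 19*u^2 + 8*u + 60) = (u - 5)*(u + 3)*(u^3 - 5*u^2 - 4*u + 20) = (u - 5)^2*(u + 3)*(u^2 - 4) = (u - 5)^2*(u - 2)*(u + 3)*(u + 2)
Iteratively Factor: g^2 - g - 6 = (g - 3)*(g + 2)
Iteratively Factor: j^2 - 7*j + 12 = (j - 3)*(j - 4)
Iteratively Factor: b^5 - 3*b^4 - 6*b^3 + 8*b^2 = (b + 2)*(b^4 - 5*b^3 + 4*b^2) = b*(b + 2)*(b^3 - 5*b^2 + 4*b) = b^2*(b + 2)*(b^2 - 5*b + 4) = b^2*(b - 4)*(b + 2)*(b - 1)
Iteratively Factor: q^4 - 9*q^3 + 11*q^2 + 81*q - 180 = (q - 3)*(q^3 - 6*q^2 - 7*q + 60) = (q - 4)*(q - 3)*(q^2 - 2*q - 15) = (q - 4)*(q - 3)*(q + 3)*(q - 5)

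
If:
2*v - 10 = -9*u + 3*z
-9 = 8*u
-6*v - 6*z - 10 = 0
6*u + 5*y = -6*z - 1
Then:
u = -9/8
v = 121/40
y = 339/50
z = -563/120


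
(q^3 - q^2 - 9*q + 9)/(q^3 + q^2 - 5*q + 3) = (q - 3)/(q - 1)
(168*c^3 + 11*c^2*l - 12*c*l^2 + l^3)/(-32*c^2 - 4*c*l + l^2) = (-21*c^2 - 4*c*l + l^2)/(4*c + l)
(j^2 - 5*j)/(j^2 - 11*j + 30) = j/(j - 6)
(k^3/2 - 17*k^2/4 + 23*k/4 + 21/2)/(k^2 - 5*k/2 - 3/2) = (-2*k^3 + 17*k^2 - 23*k - 42)/(2*(-2*k^2 + 5*k + 3))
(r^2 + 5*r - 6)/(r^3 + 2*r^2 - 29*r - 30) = (r - 1)/(r^2 - 4*r - 5)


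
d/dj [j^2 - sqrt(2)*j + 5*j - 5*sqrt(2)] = 2*j - sqrt(2) + 5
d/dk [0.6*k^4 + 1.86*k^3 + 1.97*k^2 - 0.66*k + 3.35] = 2.4*k^3 + 5.58*k^2 + 3.94*k - 0.66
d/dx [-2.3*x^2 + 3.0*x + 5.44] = 3.0 - 4.6*x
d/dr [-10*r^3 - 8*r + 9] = -30*r^2 - 8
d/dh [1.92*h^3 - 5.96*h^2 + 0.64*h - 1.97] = 5.76*h^2 - 11.92*h + 0.64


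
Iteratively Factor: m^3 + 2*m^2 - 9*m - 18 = (m - 3)*(m^2 + 5*m + 6) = (m - 3)*(m + 3)*(m + 2)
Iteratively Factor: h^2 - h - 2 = (h + 1)*(h - 2)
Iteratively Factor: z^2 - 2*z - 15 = (z - 5)*(z + 3)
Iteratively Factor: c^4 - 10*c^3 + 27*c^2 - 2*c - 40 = (c + 1)*(c^3 - 11*c^2 + 38*c - 40) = (c - 4)*(c + 1)*(c^2 - 7*c + 10) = (c - 5)*(c - 4)*(c + 1)*(c - 2)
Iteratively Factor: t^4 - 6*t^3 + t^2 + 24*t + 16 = (t - 4)*(t^3 - 2*t^2 - 7*t - 4) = (t - 4)*(t + 1)*(t^2 - 3*t - 4) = (t - 4)^2*(t + 1)*(t + 1)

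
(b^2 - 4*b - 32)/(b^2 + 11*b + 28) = (b - 8)/(b + 7)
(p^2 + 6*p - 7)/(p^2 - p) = (p + 7)/p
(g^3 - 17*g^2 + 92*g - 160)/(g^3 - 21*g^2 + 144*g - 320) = (g - 4)/(g - 8)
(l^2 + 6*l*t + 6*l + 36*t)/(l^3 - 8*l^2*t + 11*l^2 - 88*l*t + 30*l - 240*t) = (-l - 6*t)/(-l^2 + 8*l*t - 5*l + 40*t)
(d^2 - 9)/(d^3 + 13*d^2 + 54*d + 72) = (d - 3)/(d^2 + 10*d + 24)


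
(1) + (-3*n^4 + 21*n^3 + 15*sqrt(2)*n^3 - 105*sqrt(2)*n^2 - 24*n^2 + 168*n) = -3*n^4 + 21*n^3 + 15*sqrt(2)*n^3 - 105*sqrt(2)*n^2 - 24*n^2 + 168*n + 1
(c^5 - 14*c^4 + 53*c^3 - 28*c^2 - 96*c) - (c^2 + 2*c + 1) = c^5 - 14*c^4 + 53*c^3 - 29*c^2 - 98*c - 1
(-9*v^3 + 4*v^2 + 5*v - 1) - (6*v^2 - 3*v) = -9*v^3 - 2*v^2 + 8*v - 1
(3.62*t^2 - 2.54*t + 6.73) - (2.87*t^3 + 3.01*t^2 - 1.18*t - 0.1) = -2.87*t^3 + 0.61*t^2 - 1.36*t + 6.83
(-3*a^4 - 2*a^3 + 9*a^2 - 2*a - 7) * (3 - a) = 3*a^5 - 7*a^4 - 15*a^3 + 29*a^2 + a - 21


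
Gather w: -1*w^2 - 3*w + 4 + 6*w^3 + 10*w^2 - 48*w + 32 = 6*w^3 + 9*w^2 - 51*w + 36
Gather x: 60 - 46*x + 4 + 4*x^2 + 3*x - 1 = 4*x^2 - 43*x + 63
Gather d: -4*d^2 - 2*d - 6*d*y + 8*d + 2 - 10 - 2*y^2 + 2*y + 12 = -4*d^2 + d*(6 - 6*y) - 2*y^2 + 2*y + 4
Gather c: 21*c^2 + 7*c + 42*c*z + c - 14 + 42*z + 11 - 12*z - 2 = 21*c^2 + c*(42*z + 8) + 30*z - 5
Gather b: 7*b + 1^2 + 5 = 7*b + 6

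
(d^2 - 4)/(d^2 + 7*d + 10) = (d - 2)/(d + 5)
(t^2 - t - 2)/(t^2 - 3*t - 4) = (t - 2)/(t - 4)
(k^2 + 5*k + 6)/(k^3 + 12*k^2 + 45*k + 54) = (k + 2)/(k^2 + 9*k + 18)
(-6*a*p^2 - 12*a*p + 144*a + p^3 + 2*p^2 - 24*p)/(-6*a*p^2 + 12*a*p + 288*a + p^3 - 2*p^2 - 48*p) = (p - 4)/(p - 8)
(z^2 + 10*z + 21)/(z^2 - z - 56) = (z + 3)/(z - 8)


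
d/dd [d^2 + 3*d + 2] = 2*d + 3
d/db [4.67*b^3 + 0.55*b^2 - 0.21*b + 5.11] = 14.01*b^2 + 1.1*b - 0.21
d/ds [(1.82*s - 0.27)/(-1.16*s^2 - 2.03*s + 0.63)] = (2.1112*s^2 - 0.6264*s + 0.5985)/(1.3456*s^4 + 4.7096*s^3 + 2.6593*s^2 - 2.5578*s + 0.3969)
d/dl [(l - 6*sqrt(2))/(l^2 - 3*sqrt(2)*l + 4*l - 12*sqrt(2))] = (l^2 - 3*sqrt(2)*l + 4*l - (l - 6*sqrt(2))*(2*l - 3*sqrt(2) + 4) - 12*sqrt(2))/(l^2 - 3*sqrt(2)*l + 4*l - 12*sqrt(2))^2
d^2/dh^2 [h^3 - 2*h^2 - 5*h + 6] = 6*h - 4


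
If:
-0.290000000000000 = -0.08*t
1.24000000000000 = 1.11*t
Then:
No Solution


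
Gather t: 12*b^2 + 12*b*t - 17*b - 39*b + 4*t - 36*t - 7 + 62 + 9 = 12*b^2 - 56*b + t*(12*b - 32) + 64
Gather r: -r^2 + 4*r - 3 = -r^2 + 4*r - 3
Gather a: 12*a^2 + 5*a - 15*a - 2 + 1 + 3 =12*a^2 - 10*a + 2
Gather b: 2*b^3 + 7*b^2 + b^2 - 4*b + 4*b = 2*b^3 + 8*b^2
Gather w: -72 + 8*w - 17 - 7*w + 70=w - 19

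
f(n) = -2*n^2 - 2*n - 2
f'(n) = -4*n - 2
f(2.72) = -22.24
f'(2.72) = -12.88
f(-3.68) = -21.72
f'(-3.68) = 12.72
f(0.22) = -2.54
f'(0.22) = -2.88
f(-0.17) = -1.72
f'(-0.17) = -1.32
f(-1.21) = -2.51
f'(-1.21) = 2.84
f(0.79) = -4.83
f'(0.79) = -5.16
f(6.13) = -89.41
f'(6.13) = -26.52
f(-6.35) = -69.94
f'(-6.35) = 23.40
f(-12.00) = -266.00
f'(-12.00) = 46.00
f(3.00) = -26.00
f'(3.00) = -14.00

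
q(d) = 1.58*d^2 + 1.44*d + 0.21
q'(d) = 3.16*d + 1.44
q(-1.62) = 2.02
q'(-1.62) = -3.68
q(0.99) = 3.18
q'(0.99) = 4.57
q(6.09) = 67.58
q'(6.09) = 20.68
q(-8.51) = 102.38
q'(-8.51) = -25.45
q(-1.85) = 2.95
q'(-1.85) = -4.41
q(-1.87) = 3.04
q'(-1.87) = -4.47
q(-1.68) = 2.25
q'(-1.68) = -3.87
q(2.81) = 16.73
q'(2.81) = 10.32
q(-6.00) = 48.45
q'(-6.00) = -17.52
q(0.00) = 0.21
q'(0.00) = 1.44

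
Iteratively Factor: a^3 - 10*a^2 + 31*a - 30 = (a - 2)*(a^2 - 8*a + 15) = (a - 5)*(a - 2)*(a - 3)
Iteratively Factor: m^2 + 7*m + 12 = (m + 3)*(m + 4)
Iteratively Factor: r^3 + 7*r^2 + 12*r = (r + 3)*(r^2 + 4*r) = r*(r + 3)*(r + 4)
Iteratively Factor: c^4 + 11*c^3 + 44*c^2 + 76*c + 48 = (c + 4)*(c^3 + 7*c^2 + 16*c + 12) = (c + 3)*(c + 4)*(c^2 + 4*c + 4) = (c + 2)*(c + 3)*(c + 4)*(c + 2)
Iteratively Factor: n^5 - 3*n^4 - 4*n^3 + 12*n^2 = (n)*(n^4 - 3*n^3 - 4*n^2 + 12*n) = n*(n + 2)*(n^3 - 5*n^2 + 6*n) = n*(n - 3)*(n + 2)*(n^2 - 2*n) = n*(n - 3)*(n - 2)*(n + 2)*(n)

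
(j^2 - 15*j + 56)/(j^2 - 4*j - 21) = (j - 8)/(j + 3)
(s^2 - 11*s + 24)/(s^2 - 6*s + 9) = (s - 8)/(s - 3)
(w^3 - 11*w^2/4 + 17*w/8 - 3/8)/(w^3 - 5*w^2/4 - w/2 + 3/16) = 2*(w - 1)/(2*w + 1)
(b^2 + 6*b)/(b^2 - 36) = b/(b - 6)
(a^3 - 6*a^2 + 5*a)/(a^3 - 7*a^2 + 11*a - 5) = a/(a - 1)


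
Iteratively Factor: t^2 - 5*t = (t - 5)*(t)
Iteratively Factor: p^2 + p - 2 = (p - 1)*(p + 2)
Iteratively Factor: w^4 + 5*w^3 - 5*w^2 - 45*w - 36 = (w + 4)*(w^3 + w^2 - 9*w - 9) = (w + 3)*(w + 4)*(w^2 - 2*w - 3) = (w + 1)*(w + 3)*(w + 4)*(w - 3)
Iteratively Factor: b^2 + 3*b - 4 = (b - 1)*(b + 4)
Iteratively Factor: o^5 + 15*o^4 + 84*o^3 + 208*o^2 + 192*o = (o + 3)*(o^4 + 12*o^3 + 48*o^2 + 64*o) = (o + 3)*(o + 4)*(o^3 + 8*o^2 + 16*o) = (o + 3)*(o + 4)^2*(o^2 + 4*o) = (o + 3)*(o + 4)^3*(o)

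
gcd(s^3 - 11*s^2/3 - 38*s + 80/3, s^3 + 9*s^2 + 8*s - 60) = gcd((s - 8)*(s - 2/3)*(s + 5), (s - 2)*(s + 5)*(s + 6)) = s + 5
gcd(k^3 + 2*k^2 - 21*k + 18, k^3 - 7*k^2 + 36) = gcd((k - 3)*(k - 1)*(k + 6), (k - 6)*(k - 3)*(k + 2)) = k - 3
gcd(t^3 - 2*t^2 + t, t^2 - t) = t^2 - t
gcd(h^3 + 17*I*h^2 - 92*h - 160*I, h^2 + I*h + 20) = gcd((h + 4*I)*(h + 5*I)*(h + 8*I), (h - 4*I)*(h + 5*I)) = h + 5*I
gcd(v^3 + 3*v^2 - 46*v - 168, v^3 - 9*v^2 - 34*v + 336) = v^2 - v - 42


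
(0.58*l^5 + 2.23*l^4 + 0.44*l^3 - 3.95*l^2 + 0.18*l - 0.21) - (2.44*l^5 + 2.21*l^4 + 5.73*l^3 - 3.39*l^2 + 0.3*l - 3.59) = -1.86*l^5 + 0.02*l^4 - 5.29*l^3 - 0.56*l^2 - 0.12*l + 3.38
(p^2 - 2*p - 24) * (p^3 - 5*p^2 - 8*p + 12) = p^5 - 7*p^4 - 22*p^3 + 148*p^2 + 168*p - 288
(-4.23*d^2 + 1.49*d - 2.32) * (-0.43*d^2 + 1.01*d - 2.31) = 1.8189*d^4 - 4.913*d^3 + 12.2738*d^2 - 5.7851*d + 5.3592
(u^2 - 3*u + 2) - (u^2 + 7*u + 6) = -10*u - 4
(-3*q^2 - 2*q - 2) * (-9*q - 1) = 27*q^3 + 21*q^2 + 20*q + 2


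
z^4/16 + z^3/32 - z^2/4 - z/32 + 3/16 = (z/4 + 1/4)*(z/4 + 1/2)*(z - 3/2)*(z - 1)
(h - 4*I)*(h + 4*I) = h^2 + 16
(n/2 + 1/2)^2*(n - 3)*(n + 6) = n^4/4 + 5*n^3/4 - 11*n^2/4 - 33*n/4 - 9/2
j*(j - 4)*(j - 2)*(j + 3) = j^4 - 3*j^3 - 10*j^2 + 24*j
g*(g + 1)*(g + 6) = g^3 + 7*g^2 + 6*g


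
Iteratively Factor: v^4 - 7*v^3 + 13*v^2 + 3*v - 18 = (v - 2)*(v^3 - 5*v^2 + 3*v + 9) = (v - 3)*(v - 2)*(v^2 - 2*v - 3) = (v - 3)^2*(v - 2)*(v + 1)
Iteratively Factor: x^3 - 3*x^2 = (x - 3)*(x^2) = x*(x - 3)*(x)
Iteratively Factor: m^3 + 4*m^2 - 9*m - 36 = (m + 3)*(m^2 + m - 12) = (m + 3)*(m + 4)*(m - 3)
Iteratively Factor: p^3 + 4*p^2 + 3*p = (p + 1)*(p^2 + 3*p) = (p + 1)*(p + 3)*(p)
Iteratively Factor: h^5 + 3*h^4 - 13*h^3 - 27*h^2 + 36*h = (h + 3)*(h^4 - 13*h^2 + 12*h) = (h + 3)*(h + 4)*(h^3 - 4*h^2 + 3*h) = h*(h + 3)*(h + 4)*(h^2 - 4*h + 3) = h*(h - 1)*(h + 3)*(h + 4)*(h - 3)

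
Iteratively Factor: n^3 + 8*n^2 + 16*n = (n + 4)*(n^2 + 4*n) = n*(n + 4)*(n + 4)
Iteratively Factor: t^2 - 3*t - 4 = (t - 4)*(t + 1)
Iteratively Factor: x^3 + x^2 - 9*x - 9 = (x - 3)*(x^2 + 4*x + 3) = (x - 3)*(x + 3)*(x + 1)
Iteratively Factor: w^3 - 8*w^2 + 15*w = (w - 3)*(w^2 - 5*w) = w*(w - 3)*(w - 5)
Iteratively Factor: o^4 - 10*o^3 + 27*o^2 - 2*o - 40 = (o - 4)*(o^3 - 6*o^2 + 3*o + 10) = (o - 4)*(o + 1)*(o^2 - 7*o + 10) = (o - 4)*(o - 2)*(o + 1)*(o - 5)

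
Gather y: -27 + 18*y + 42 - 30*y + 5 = 20 - 12*y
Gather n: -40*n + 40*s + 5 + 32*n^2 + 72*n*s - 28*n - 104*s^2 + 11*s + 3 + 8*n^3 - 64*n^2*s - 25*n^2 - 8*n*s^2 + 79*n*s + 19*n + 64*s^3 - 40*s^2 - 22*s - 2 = 8*n^3 + n^2*(7 - 64*s) + n*(-8*s^2 + 151*s - 49) + 64*s^3 - 144*s^2 + 29*s + 6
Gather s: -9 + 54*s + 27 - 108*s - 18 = -54*s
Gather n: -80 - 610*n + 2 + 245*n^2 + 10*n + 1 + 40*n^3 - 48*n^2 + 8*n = 40*n^3 + 197*n^2 - 592*n - 77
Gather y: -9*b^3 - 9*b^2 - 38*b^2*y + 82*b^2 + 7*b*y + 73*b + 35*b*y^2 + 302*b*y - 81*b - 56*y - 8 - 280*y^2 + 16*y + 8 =-9*b^3 + 73*b^2 - 8*b + y^2*(35*b - 280) + y*(-38*b^2 + 309*b - 40)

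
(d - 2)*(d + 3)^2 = d^3 + 4*d^2 - 3*d - 18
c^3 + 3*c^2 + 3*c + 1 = (c + 1)^3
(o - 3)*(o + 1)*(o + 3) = o^3 + o^2 - 9*o - 9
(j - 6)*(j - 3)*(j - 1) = j^3 - 10*j^2 + 27*j - 18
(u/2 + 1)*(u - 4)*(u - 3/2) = u^3/2 - 7*u^2/4 - 5*u/2 + 6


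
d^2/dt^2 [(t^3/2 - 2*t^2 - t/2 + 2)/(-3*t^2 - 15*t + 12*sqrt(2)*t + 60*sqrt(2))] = ((4 - 3*t)*(t^2 - 4*sqrt(2)*t + 5*t - 20*sqrt(2))^2 - (2*t - 4*sqrt(2) + 5)^2*(t^3 - 4*t^2 - t + 4) + (t^2 - 4*sqrt(2)*t + 5*t - 20*sqrt(2))*(t^3 - 4*t^2 - t - (2*t - 4*sqrt(2) + 5)*(-3*t^2 + 8*t + 1) + 4))/(3*(t^2 - 4*sqrt(2)*t + 5*t - 20*sqrt(2))^3)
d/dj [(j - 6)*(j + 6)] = 2*j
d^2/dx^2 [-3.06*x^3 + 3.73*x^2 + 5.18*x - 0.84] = 7.46 - 18.36*x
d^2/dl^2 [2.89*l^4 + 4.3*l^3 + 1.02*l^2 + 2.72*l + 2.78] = 34.68*l^2 + 25.8*l + 2.04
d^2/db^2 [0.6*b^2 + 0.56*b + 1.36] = 1.20000000000000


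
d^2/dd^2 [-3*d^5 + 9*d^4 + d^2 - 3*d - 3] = -60*d^3 + 108*d^2 + 2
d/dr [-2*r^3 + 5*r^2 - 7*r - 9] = -6*r^2 + 10*r - 7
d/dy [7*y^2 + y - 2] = 14*y + 1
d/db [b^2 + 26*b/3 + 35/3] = 2*b + 26/3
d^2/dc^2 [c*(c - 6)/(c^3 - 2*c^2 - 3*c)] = 2*(c^3 - 18*c^2 + 45*c - 48)/(c^6 - 6*c^5 + 3*c^4 + 28*c^3 - 9*c^2 - 54*c - 27)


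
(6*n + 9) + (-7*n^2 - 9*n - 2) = -7*n^2 - 3*n + 7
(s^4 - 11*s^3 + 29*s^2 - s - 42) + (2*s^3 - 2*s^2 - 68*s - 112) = s^4 - 9*s^3 + 27*s^2 - 69*s - 154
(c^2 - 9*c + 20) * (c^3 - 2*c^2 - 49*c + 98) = c^5 - 11*c^4 - 11*c^3 + 499*c^2 - 1862*c + 1960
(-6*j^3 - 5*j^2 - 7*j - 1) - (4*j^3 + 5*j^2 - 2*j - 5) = -10*j^3 - 10*j^2 - 5*j + 4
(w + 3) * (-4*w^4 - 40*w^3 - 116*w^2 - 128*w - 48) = -4*w^5 - 52*w^4 - 236*w^3 - 476*w^2 - 432*w - 144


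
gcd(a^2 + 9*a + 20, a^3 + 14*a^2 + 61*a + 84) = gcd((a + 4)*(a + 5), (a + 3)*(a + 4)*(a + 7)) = a + 4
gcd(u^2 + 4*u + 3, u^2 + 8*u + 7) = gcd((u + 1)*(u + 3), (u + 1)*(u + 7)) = u + 1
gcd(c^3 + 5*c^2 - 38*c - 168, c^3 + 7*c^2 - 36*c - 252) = c^2 + c - 42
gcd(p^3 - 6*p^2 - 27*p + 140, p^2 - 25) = p + 5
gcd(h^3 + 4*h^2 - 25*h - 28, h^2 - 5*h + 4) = h - 4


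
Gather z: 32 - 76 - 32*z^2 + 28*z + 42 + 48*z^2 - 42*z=16*z^2 - 14*z - 2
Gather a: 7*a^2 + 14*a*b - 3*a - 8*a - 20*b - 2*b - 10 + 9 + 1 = 7*a^2 + a*(14*b - 11) - 22*b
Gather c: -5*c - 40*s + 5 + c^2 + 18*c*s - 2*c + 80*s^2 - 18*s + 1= c^2 + c*(18*s - 7) + 80*s^2 - 58*s + 6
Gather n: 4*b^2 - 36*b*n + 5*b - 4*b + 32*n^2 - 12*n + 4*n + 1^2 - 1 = 4*b^2 + b + 32*n^2 + n*(-36*b - 8)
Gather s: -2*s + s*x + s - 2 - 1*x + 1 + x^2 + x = s*(x - 1) + x^2 - 1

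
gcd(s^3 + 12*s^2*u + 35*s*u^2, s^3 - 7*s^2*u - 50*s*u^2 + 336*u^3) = s + 7*u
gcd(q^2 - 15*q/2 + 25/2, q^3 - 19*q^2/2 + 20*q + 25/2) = q - 5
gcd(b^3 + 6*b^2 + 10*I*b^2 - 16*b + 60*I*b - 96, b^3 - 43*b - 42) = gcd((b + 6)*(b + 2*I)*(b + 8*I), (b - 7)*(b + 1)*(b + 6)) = b + 6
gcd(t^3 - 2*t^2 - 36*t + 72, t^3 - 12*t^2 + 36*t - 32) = t - 2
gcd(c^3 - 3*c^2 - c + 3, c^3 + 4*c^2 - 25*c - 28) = c + 1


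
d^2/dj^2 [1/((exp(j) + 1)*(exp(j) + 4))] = (4*exp(3*j) + 15*exp(2*j) + 9*exp(j) - 20)*exp(j)/(exp(6*j) + 15*exp(5*j) + 87*exp(4*j) + 245*exp(3*j) + 348*exp(2*j) + 240*exp(j) + 64)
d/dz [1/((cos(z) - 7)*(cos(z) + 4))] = (2*cos(z) - 3)*sin(z)/((cos(z) - 7)^2*(cos(z) + 4)^2)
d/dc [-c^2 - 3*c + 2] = -2*c - 3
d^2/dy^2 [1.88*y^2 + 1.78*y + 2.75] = 3.76000000000000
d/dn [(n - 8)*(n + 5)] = 2*n - 3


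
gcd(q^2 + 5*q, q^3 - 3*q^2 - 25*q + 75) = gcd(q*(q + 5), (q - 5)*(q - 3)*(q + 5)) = q + 5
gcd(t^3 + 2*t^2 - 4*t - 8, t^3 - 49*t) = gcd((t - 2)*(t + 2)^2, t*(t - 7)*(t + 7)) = 1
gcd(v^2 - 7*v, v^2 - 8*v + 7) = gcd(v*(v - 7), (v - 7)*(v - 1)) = v - 7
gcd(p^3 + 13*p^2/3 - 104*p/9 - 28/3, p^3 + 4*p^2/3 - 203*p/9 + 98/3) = p^2 + 11*p/3 - 14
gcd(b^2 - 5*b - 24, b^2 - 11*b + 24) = b - 8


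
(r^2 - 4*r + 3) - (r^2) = 3 - 4*r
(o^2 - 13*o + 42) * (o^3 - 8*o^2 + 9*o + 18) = o^5 - 21*o^4 + 155*o^3 - 435*o^2 + 144*o + 756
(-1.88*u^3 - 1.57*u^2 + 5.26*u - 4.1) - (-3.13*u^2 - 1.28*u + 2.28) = -1.88*u^3 + 1.56*u^2 + 6.54*u - 6.38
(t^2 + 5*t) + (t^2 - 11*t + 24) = 2*t^2 - 6*t + 24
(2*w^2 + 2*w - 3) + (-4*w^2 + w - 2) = -2*w^2 + 3*w - 5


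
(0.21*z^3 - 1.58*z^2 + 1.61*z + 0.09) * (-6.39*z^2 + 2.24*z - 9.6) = -1.3419*z^5 + 10.5666*z^4 - 15.8431*z^3 + 18.1993*z^2 - 15.2544*z - 0.864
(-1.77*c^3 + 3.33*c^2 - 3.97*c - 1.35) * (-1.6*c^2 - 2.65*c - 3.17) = 2.832*c^5 - 0.6375*c^4 + 3.1384*c^3 + 2.1244*c^2 + 16.1624*c + 4.2795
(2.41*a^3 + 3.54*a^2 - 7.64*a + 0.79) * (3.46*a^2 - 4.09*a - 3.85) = 8.3386*a^5 + 2.3915*a^4 - 50.1915*a^3 + 20.352*a^2 + 26.1829*a - 3.0415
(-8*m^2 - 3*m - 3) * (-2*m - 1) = 16*m^3 + 14*m^2 + 9*m + 3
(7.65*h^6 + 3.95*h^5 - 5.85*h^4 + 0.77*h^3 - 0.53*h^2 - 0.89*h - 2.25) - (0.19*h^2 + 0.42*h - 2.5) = 7.65*h^6 + 3.95*h^5 - 5.85*h^4 + 0.77*h^3 - 0.72*h^2 - 1.31*h + 0.25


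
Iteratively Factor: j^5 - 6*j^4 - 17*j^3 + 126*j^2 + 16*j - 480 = (j - 5)*(j^4 - j^3 - 22*j^2 + 16*j + 96) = (j - 5)*(j + 2)*(j^3 - 3*j^2 - 16*j + 48) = (j - 5)*(j - 4)*(j + 2)*(j^2 + j - 12) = (j - 5)*(j - 4)*(j + 2)*(j + 4)*(j - 3)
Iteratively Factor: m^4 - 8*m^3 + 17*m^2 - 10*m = (m - 1)*(m^3 - 7*m^2 + 10*m) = (m - 2)*(m - 1)*(m^2 - 5*m) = (m - 5)*(m - 2)*(m - 1)*(m)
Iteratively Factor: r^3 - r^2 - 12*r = (r)*(r^2 - r - 12) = r*(r - 4)*(r + 3)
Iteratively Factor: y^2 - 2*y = (y)*(y - 2)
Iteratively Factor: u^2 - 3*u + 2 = (u - 2)*(u - 1)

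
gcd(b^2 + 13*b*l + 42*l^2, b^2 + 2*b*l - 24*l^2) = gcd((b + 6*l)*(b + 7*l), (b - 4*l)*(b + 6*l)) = b + 6*l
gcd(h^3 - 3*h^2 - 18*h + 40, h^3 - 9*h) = 1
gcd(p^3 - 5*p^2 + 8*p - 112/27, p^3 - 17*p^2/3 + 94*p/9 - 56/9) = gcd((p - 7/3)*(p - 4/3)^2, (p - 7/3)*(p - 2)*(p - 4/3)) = p^2 - 11*p/3 + 28/9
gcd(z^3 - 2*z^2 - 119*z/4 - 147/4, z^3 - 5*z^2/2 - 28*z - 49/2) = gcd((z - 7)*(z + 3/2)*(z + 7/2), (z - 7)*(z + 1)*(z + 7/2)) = z^2 - 7*z/2 - 49/2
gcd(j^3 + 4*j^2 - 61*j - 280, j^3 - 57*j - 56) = j^2 - j - 56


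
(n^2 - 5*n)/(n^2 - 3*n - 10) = n/(n + 2)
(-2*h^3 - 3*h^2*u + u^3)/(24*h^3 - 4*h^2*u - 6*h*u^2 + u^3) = (h^2 + 2*h*u + u^2)/(-12*h^2 - 4*h*u + u^2)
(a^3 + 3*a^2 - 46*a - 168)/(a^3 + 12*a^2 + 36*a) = (a^2 - 3*a - 28)/(a*(a + 6))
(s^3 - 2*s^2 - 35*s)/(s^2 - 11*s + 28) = s*(s + 5)/(s - 4)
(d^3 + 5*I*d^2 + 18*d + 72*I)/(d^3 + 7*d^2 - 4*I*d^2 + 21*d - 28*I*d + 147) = (d^2 + 2*I*d + 24)/(d^2 + 7*d*(1 - I) - 49*I)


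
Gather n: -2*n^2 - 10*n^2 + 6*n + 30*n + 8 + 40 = -12*n^2 + 36*n + 48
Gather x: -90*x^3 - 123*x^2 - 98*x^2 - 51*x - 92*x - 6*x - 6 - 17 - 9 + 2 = -90*x^3 - 221*x^2 - 149*x - 30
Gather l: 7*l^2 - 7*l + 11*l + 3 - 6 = 7*l^2 + 4*l - 3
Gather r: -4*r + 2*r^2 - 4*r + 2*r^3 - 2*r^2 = 2*r^3 - 8*r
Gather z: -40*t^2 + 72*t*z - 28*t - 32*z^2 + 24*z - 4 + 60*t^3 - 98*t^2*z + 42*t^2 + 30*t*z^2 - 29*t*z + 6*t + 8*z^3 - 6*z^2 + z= 60*t^3 + 2*t^2 - 22*t + 8*z^3 + z^2*(30*t - 38) + z*(-98*t^2 + 43*t + 25) - 4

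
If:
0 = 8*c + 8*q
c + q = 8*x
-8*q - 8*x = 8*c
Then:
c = -q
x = 0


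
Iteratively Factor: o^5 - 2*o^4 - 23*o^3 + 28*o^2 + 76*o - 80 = (o - 5)*(o^4 + 3*o^3 - 8*o^2 - 12*o + 16) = (o - 5)*(o + 2)*(o^3 + o^2 - 10*o + 8) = (o - 5)*(o - 1)*(o + 2)*(o^2 + 2*o - 8) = (o - 5)*(o - 2)*(o - 1)*(o + 2)*(o + 4)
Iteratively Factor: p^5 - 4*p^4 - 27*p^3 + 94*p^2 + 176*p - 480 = (p - 2)*(p^4 - 2*p^3 - 31*p^2 + 32*p + 240) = (p - 2)*(p + 4)*(p^3 - 6*p^2 - 7*p + 60) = (p - 2)*(p + 3)*(p + 4)*(p^2 - 9*p + 20) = (p - 5)*(p - 2)*(p + 3)*(p + 4)*(p - 4)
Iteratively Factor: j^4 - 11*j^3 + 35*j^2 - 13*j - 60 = (j + 1)*(j^3 - 12*j^2 + 47*j - 60) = (j - 3)*(j + 1)*(j^2 - 9*j + 20) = (j - 4)*(j - 3)*(j + 1)*(j - 5)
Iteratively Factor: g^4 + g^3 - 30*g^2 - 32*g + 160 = (g - 5)*(g^3 + 6*g^2 - 32) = (g - 5)*(g + 4)*(g^2 + 2*g - 8) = (g - 5)*(g + 4)^2*(g - 2)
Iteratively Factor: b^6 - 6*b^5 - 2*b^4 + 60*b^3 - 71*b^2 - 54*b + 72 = (b + 3)*(b^5 - 9*b^4 + 25*b^3 - 15*b^2 - 26*b + 24) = (b - 2)*(b + 3)*(b^4 - 7*b^3 + 11*b^2 + 7*b - 12) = (b - 2)*(b - 1)*(b + 3)*(b^3 - 6*b^2 + 5*b + 12) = (b - 3)*(b - 2)*(b - 1)*(b + 3)*(b^2 - 3*b - 4) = (b - 4)*(b - 3)*(b - 2)*(b - 1)*(b + 3)*(b + 1)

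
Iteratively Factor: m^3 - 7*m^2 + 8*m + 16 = (m - 4)*(m^2 - 3*m - 4) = (m - 4)^2*(m + 1)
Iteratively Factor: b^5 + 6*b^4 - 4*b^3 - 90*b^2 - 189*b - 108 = (b + 1)*(b^4 + 5*b^3 - 9*b^2 - 81*b - 108) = (b + 1)*(b + 3)*(b^3 + 2*b^2 - 15*b - 36) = (b + 1)*(b + 3)^2*(b^2 - b - 12) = (b - 4)*(b + 1)*(b + 3)^2*(b + 3)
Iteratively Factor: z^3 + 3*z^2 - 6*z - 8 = (z - 2)*(z^2 + 5*z + 4) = (z - 2)*(z + 4)*(z + 1)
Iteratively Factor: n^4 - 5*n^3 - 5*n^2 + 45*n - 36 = (n - 4)*(n^3 - n^2 - 9*n + 9) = (n - 4)*(n - 1)*(n^2 - 9) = (n - 4)*(n - 1)*(n + 3)*(n - 3)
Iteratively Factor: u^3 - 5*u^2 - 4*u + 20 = (u - 2)*(u^2 - 3*u - 10) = (u - 2)*(u + 2)*(u - 5)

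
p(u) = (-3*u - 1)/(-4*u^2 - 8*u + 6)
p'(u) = (-3*u - 1)*(8*u + 8)/(-4*u^2 - 8*u + 6)^2 - 3/(-4*u^2 - 8*u + 6)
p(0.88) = 0.88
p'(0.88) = -2.47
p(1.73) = 0.31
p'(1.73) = -0.19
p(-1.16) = 0.25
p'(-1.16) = -0.34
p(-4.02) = -0.42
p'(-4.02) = -0.27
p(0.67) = 2.60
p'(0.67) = -27.52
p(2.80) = 0.20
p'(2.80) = -0.06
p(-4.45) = -0.33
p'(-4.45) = -0.16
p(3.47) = 0.16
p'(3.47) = -0.04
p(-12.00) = -0.07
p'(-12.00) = -0.00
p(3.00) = 0.19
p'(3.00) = -0.05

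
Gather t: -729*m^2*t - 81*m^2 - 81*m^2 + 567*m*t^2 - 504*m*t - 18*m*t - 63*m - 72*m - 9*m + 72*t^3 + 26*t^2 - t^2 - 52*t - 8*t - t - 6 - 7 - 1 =-162*m^2 - 144*m + 72*t^3 + t^2*(567*m + 25) + t*(-729*m^2 - 522*m - 61) - 14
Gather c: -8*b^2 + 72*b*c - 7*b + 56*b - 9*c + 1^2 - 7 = -8*b^2 + 49*b + c*(72*b - 9) - 6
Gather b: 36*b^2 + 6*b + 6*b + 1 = 36*b^2 + 12*b + 1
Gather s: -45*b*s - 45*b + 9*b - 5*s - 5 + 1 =-36*b + s*(-45*b - 5) - 4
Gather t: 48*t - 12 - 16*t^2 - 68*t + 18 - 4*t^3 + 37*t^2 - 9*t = -4*t^3 + 21*t^2 - 29*t + 6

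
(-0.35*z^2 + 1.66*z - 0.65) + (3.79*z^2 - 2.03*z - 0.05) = 3.44*z^2 - 0.37*z - 0.7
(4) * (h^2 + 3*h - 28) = 4*h^2 + 12*h - 112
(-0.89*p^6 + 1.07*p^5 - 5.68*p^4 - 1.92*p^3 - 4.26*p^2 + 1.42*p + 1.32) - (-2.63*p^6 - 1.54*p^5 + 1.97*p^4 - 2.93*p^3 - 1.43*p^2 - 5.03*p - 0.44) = 1.74*p^6 + 2.61*p^5 - 7.65*p^4 + 1.01*p^3 - 2.83*p^2 + 6.45*p + 1.76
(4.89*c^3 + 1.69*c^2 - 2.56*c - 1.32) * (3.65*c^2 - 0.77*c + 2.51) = 17.8485*c^5 + 2.4032*c^4 + 1.6286*c^3 + 1.3951*c^2 - 5.4092*c - 3.3132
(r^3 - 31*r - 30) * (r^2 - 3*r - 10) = r^5 - 3*r^4 - 41*r^3 + 63*r^2 + 400*r + 300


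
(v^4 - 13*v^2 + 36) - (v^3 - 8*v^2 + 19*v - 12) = v^4 - v^3 - 5*v^2 - 19*v + 48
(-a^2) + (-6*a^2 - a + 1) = -7*a^2 - a + 1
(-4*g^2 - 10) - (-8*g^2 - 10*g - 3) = 4*g^2 + 10*g - 7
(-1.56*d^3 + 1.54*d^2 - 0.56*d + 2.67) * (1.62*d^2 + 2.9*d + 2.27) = -2.5272*d^5 - 2.0292*d^4 + 0.0175999999999998*d^3 + 6.1972*d^2 + 6.4718*d + 6.0609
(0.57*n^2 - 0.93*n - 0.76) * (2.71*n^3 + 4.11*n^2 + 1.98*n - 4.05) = 1.5447*n^5 - 0.1776*n^4 - 4.7533*n^3 - 7.2735*n^2 + 2.2617*n + 3.078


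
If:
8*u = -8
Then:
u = -1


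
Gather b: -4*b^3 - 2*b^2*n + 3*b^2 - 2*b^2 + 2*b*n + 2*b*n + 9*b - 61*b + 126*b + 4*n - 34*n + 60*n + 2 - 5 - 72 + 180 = -4*b^3 + b^2*(1 - 2*n) + b*(4*n + 74) + 30*n + 105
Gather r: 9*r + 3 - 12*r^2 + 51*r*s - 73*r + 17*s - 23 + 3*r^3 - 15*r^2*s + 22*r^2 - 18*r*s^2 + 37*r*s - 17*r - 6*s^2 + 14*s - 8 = 3*r^3 + r^2*(10 - 15*s) + r*(-18*s^2 + 88*s - 81) - 6*s^2 + 31*s - 28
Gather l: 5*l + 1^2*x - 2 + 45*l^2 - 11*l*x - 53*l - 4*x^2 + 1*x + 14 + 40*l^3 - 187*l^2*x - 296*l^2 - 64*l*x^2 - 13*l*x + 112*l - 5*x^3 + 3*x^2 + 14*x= 40*l^3 + l^2*(-187*x - 251) + l*(-64*x^2 - 24*x + 64) - 5*x^3 - x^2 + 16*x + 12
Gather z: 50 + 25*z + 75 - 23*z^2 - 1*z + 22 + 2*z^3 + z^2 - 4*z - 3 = 2*z^3 - 22*z^2 + 20*z + 144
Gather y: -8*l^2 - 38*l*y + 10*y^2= -8*l^2 - 38*l*y + 10*y^2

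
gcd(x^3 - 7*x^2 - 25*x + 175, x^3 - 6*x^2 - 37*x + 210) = x^2 - 12*x + 35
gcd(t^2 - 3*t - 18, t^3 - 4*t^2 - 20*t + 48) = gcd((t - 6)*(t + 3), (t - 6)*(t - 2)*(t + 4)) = t - 6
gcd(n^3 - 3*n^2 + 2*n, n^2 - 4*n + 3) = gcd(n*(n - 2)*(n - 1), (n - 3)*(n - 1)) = n - 1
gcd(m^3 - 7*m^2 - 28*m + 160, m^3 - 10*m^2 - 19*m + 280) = m^2 - 3*m - 40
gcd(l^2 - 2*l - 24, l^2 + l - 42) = l - 6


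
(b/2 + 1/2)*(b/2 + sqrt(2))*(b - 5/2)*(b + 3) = b^4/4 + 3*b^3/8 + sqrt(2)*b^3/2 - 7*b^2/4 + 3*sqrt(2)*b^2/4 - 7*sqrt(2)*b/2 - 15*b/8 - 15*sqrt(2)/4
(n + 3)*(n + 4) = n^2 + 7*n + 12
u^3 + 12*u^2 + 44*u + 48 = (u + 2)*(u + 4)*(u + 6)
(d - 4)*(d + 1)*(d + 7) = d^3 + 4*d^2 - 25*d - 28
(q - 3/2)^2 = q^2 - 3*q + 9/4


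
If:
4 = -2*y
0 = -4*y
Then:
No Solution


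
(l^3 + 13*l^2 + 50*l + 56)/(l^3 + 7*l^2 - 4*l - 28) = (l + 4)/(l - 2)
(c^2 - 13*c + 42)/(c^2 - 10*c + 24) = (c - 7)/(c - 4)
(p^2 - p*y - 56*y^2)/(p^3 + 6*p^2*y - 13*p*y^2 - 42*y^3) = (-p + 8*y)/(-p^2 + p*y + 6*y^2)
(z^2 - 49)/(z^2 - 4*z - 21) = (z + 7)/(z + 3)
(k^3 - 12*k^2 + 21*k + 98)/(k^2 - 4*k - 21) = (k^2 - 5*k - 14)/(k + 3)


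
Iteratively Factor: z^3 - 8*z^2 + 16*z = (z - 4)*(z^2 - 4*z) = (z - 4)^2*(z)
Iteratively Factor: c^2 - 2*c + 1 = (c - 1)*(c - 1)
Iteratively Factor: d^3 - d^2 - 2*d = (d)*(d^2 - d - 2) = d*(d - 2)*(d + 1)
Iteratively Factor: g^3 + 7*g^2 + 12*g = (g + 3)*(g^2 + 4*g) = g*(g + 3)*(g + 4)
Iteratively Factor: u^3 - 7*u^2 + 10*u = (u)*(u^2 - 7*u + 10) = u*(u - 5)*(u - 2)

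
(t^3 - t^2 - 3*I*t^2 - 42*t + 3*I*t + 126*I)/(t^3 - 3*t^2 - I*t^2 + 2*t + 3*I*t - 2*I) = (t^3 - t^2*(1 + 3*I) + 3*t*(-14 + I) + 126*I)/(t^3 - t^2*(3 + I) + t*(2 + 3*I) - 2*I)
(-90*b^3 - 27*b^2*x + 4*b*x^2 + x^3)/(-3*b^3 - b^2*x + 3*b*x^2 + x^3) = (-30*b^2 + b*x + x^2)/(-b^2 + x^2)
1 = 1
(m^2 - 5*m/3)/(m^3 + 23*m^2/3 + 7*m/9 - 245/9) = 3*m/(3*m^2 + 28*m + 49)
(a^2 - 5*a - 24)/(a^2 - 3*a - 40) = (a + 3)/(a + 5)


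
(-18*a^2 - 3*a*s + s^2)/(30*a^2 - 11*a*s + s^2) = (3*a + s)/(-5*a + s)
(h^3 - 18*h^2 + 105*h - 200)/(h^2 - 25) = (h^2 - 13*h + 40)/(h + 5)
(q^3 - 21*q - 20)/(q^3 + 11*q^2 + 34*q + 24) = (q - 5)/(q + 6)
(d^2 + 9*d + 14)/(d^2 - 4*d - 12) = (d + 7)/(d - 6)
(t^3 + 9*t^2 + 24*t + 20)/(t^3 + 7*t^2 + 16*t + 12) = (t + 5)/(t + 3)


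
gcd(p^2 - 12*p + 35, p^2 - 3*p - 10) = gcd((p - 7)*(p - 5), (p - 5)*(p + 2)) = p - 5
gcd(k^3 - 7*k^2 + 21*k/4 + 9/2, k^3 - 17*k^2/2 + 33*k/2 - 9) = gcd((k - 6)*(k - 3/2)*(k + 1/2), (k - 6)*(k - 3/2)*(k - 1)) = k^2 - 15*k/2 + 9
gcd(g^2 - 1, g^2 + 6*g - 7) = g - 1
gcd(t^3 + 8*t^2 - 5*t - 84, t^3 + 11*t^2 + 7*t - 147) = t^2 + 4*t - 21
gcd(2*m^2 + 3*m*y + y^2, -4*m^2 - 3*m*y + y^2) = m + y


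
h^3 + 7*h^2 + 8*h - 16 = (h - 1)*(h + 4)^2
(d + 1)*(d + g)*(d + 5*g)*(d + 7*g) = d^4 + 13*d^3*g + d^3 + 47*d^2*g^2 + 13*d^2*g + 35*d*g^3 + 47*d*g^2 + 35*g^3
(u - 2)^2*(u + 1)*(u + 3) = u^4 - 9*u^2 + 4*u + 12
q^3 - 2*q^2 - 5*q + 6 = (q - 3)*(q - 1)*(q + 2)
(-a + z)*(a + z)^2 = -a^3 - a^2*z + a*z^2 + z^3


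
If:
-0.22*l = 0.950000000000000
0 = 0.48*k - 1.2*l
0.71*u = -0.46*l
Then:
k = -10.80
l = -4.32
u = 2.80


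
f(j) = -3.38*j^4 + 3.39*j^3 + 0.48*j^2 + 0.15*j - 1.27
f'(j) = -13.52*j^3 + 10.17*j^2 + 0.96*j + 0.15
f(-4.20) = -1296.34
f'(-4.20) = 1177.19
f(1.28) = -2.26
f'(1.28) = -10.31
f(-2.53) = -191.96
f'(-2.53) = 281.76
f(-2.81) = -283.86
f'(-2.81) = 377.74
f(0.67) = -0.62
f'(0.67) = 1.29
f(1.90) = -20.05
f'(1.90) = -54.05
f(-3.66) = -768.11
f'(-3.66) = 795.73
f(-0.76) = -3.72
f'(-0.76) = 11.23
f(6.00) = -3631.33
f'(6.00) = -2548.29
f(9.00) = -19665.91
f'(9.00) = -9023.52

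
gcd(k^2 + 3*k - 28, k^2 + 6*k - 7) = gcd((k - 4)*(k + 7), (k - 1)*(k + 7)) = k + 7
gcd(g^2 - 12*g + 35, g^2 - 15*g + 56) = g - 7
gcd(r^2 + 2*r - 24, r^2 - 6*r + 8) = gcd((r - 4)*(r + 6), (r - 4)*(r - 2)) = r - 4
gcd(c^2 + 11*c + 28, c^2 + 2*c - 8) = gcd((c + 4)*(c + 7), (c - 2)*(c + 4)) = c + 4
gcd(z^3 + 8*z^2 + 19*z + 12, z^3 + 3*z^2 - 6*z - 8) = z^2 + 5*z + 4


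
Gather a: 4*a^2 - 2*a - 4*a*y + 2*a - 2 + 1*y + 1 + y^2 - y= 4*a^2 - 4*a*y + y^2 - 1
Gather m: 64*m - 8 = 64*m - 8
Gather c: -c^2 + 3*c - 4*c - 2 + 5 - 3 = -c^2 - c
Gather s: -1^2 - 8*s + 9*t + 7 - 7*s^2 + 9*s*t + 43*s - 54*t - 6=-7*s^2 + s*(9*t + 35) - 45*t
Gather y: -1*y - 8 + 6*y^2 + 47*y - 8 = 6*y^2 + 46*y - 16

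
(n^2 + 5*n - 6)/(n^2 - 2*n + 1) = (n + 6)/(n - 1)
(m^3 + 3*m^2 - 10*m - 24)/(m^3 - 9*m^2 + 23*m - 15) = (m^2 + 6*m + 8)/(m^2 - 6*m + 5)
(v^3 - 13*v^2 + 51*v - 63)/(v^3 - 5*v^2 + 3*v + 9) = (v - 7)/(v + 1)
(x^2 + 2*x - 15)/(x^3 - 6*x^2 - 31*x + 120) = 1/(x - 8)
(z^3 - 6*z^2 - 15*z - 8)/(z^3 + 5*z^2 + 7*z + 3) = (z - 8)/(z + 3)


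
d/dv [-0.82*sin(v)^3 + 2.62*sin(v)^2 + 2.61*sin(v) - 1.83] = (-2.46*sin(v)^2 + 5.24*sin(v) + 2.61)*cos(v)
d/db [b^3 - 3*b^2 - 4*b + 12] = 3*b^2 - 6*b - 4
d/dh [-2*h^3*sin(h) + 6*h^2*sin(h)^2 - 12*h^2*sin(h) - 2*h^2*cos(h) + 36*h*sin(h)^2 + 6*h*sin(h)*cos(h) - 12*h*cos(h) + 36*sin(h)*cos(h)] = -2*h^3*cos(h) - 4*h^2*sin(h) + 6*h^2*sin(2*h) - 12*h^2*cos(h) - 12*h*sin(h) + 36*h*sin(2*h) - 4*h*cos(h) + 6*h + 3*sin(2*h) - 12*cos(h) + 18*cos(2*h) + 18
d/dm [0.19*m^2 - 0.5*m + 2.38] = 0.38*m - 0.5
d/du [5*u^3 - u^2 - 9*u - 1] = 15*u^2 - 2*u - 9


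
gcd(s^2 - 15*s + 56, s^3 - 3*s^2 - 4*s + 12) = 1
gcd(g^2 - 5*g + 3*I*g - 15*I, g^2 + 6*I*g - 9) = g + 3*I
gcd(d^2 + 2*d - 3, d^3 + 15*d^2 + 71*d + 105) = d + 3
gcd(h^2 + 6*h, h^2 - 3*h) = h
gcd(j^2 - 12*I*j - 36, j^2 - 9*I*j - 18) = j - 6*I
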